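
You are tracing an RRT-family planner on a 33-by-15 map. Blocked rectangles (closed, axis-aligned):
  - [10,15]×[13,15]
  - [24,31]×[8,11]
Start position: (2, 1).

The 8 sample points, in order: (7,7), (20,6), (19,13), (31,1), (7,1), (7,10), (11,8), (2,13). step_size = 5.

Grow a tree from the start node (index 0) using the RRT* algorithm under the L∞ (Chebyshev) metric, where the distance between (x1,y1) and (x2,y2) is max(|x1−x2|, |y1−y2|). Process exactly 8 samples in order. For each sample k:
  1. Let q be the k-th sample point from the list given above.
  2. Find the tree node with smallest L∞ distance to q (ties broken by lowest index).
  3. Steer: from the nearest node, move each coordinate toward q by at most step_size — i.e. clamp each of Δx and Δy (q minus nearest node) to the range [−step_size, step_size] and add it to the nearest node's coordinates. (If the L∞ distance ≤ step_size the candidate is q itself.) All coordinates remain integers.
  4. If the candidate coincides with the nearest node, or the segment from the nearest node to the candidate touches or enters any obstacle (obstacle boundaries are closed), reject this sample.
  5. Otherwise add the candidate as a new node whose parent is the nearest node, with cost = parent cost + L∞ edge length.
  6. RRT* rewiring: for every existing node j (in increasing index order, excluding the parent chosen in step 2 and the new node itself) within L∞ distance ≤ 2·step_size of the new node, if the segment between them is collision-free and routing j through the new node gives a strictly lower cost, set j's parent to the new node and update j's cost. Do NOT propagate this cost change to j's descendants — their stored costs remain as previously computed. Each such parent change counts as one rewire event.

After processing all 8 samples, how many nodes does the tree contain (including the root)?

1. q=(7,7) nearest=0 d=6 new=(7,6) → add node 1 parent=0 cost=5
2. q=(20,6) nearest=1 d=13 new=(12,6) → add node 2 parent=1 cost=10
3. q=(19,13) nearest=2 d=7 new=(17,11) → add node 3 parent=2 cost=15
4. q=(31,1) nearest=3 d=14 new=(22,6) → add node 4 parent=3 cost=20
5. q=(7,1) nearest=0 d=5 new=(7,1) → add node 5 parent=0 cost=5
6. q=(7,10) nearest=1 d=4 new=(7,10) → add node 6 parent=1 cost=9
7. q=(11,8) nearest=2 d=2 new=(11,8) → add node 7 parent=2 cost=12
8. q=(2,13) nearest=6 d=5 new=(2,13) → add node 8 parent=6 cost=14

Node count: 9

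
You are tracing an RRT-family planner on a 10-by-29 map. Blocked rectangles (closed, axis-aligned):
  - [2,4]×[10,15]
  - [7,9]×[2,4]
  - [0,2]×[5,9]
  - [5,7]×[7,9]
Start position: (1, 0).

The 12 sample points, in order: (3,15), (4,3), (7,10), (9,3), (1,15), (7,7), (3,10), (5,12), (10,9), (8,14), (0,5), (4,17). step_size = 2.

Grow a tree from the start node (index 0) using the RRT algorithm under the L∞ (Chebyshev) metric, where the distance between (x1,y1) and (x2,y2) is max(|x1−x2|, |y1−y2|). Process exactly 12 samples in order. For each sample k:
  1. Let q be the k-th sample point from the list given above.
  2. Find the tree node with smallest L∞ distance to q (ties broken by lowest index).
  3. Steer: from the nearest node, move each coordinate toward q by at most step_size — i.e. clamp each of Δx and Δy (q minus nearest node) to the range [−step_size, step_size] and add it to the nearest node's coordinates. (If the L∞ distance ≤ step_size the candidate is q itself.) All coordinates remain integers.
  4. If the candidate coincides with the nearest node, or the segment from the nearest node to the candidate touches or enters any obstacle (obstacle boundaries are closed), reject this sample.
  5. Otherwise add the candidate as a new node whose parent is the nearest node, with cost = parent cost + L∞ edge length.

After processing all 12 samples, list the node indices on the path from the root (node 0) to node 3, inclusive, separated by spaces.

1. q=(3,15) nearest=0 d=15 new=(3,2) → add node 1 parent=0 cost=2
2. q=(4,3) nearest=1 d=1 new=(4,3) → add node 2 parent=1 cost=3
3. q=(7,10) nearest=2 d=7 new=(6,5) → add node 3 parent=2 cost=5
4. q=(9,3) nearest=3 d=3 new=(8,3) → blocked by [7,9]×[2,4], reject
5. q=(1,15) nearest=3 d=10 new=(4,7) → add node 4 parent=3 cost=7
6. q=(7,7) nearest=3 d=2 new=(7,7) → blocked by [5,7]×[7,9], reject
7. q=(3,10) nearest=4 d=3 new=(3,9) → add node 5 parent=4 cost=9
8. q=(5,12) nearest=5 d=3 new=(5,11) → blocked by [2,4]×[10,15], reject
9. q=(10,9) nearest=3 d=4 new=(8,7) → add node 6 parent=3 cost=7
10. q=(8,14) nearest=5 d=5 new=(5,11) → blocked by [2,4]×[10,15], reject
11. q=(0,5) nearest=1 d=3 new=(1,4) → add node 7 parent=1 cost=4
12. q=(4,17) nearest=5 d=8 new=(4,11) → blocked by [2,4]×[10,15], reject

Path: 0 1 2 3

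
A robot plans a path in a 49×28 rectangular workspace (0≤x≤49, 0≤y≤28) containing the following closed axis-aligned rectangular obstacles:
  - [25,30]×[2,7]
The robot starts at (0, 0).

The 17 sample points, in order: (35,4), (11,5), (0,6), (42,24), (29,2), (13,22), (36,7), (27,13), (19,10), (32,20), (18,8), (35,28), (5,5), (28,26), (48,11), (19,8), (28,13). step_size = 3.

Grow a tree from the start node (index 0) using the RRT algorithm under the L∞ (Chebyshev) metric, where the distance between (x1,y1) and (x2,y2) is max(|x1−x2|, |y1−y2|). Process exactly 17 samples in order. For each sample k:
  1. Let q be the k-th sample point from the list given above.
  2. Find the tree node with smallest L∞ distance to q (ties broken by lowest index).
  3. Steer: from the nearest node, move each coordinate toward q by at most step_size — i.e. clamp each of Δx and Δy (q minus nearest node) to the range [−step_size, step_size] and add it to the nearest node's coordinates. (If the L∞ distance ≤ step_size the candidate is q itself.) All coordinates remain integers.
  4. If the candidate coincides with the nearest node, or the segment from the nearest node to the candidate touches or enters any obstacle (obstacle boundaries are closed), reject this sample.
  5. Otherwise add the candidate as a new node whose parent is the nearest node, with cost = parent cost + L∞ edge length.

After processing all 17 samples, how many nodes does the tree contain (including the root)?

1. q=(35,4) nearest=0 d=35 new=(3,3) → add node 1 parent=0 cost=3
2. q=(11,5) nearest=1 d=8 new=(6,5) → add node 2 parent=1 cost=6
3. q=(0,6) nearest=1 d=3 new=(0,6) → add node 3 parent=1 cost=6
4. q=(42,24) nearest=2 d=36 new=(9,8) → add node 4 parent=2 cost=9
5. q=(29,2) nearest=4 d=20 new=(12,5) → add node 5 parent=4 cost=12
6. q=(13,22) nearest=4 d=14 new=(12,11) → add node 6 parent=4 cost=12
7. q=(36,7) nearest=5 d=24 new=(15,7) → add node 7 parent=5 cost=15
8. q=(27,13) nearest=7 d=12 new=(18,10) → add node 8 parent=7 cost=18
9. q=(19,10) nearest=8 d=1 new=(19,10) → add node 9 parent=8 cost=19
10. q=(32,20) nearest=9 d=13 new=(22,13) → add node 10 parent=9 cost=22
11. q=(18,8) nearest=8 d=2 new=(18,8) → add node 11 parent=8 cost=20
12. q=(35,28) nearest=10 d=15 new=(25,16) → add node 12 parent=10 cost=25
13. q=(5,5) nearest=2 d=1 new=(5,5) → add node 13 parent=2 cost=7
14. q=(28,26) nearest=12 d=10 new=(28,19) → add node 14 parent=12 cost=28
15. q=(48,11) nearest=14 d=20 new=(31,16) → add node 15 parent=14 cost=31
16. q=(19,8) nearest=11 d=1 new=(19,8) → add node 16 parent=11 cost=21
17. q=(28,13) nearest=12 d=3 new=(28,13) → add node 17 parent=12 cost=28

Node count: 18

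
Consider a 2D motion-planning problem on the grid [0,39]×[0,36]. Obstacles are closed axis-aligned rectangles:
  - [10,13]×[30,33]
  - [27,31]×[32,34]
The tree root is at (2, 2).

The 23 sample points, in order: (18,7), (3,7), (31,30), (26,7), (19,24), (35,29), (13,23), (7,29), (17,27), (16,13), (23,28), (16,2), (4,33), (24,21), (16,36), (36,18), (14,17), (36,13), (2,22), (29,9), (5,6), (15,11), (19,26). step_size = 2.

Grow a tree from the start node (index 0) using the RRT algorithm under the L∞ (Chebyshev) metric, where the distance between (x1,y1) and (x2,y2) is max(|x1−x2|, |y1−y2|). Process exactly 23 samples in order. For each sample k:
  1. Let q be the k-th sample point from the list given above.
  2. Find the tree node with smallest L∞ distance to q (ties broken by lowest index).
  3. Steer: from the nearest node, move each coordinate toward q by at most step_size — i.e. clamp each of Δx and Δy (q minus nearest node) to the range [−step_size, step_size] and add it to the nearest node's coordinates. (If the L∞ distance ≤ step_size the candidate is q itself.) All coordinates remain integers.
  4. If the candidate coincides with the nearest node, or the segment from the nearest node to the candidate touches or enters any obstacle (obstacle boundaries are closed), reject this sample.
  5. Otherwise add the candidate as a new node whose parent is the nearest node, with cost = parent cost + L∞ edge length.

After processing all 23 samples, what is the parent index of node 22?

Parent of node 22: 7

1. q=(18,7) nearest=0 d=16 new=(4,4) → add node 1 parent=0 cost=2
2. q=(3,7) nearest=1 d=3 new=(3,6) → add node 2 parent=1 cost=4
3. q=(31,30) nearest=1 d=27 new=(6,6) → add node 3 parent=1 cost=4
4. q=(26,7) nearest=3 d=20 new=(8,7) → add node 4 parent=3 cost=6
5. q=(19,24) nearest=4 d=17 new=(10,9) → add node 5 parent=4 cost=8
6. q=(35,29) nearest=5 d=25 new=(12,11) → add node 6 parent=5 cost=10
7. q=(13,23) nearest=6 d=12 new=(13,13) → add node 7 parent=6 cost=12
8. q=(7,29) nearest=7 d=16 new=(11,15) → add node 8 parent=7 cost=14
9. q=(17,27) nearest=8 d=12 new=(13,17) → add node 9 parent=8 cost=16
10. q=(16,13) nearest=7 d=3 new=(15,13) → add node 10 parent=7 cost=14
11. q=(23,28) nearest=9 d=11 new=(15,19) → add node 11 parent=9 cost=18
12. q=(16,2) nearest=5 d=7 new=(12,7) → add node 12 parent=5 cost=10
13. q=(4,33) nearest=11 d=14 new=(13,21) → add node 13 parent=11 cost=20
14. q=(24,21) nearest=10 d=9 new=(17,15) → add node 14 parent=10 cost=16
15. q=(16,36) nearest=13 d=15 new=(15,23) → add node 15 parent=13 cost=22
16. q=(36,18) nearest=14 d=19 new=(19,17) → add node 16 parent=14 cost=18
17. q=(14,17) nearest=9 d=1 new=(14,17) → add node 17 parent=9 cost=17
18. q=(36,13) nearest=16 d=17 new=(21,15) → add node 18 parent=16 cost=20
19. q=(2,22) nearest=8 d=9 new=(9,17) → add node 19 parent=8 cost=16
20. q=(29,9) nearest=18 d=8 new=(23,13) → add node 20 parent=18 cost=22
21. q=(5,6) nearest=3 d=1 new=(5,6) → add node 21 parent=3 cost=5
22. q=(15,11) nearest=7 d=2 new=(15,11) → add node 22 parent=7 cost=14
23. q=(19,26) nearest=15 d=4 new=(17,25) → add node 23 parent=15 cost=24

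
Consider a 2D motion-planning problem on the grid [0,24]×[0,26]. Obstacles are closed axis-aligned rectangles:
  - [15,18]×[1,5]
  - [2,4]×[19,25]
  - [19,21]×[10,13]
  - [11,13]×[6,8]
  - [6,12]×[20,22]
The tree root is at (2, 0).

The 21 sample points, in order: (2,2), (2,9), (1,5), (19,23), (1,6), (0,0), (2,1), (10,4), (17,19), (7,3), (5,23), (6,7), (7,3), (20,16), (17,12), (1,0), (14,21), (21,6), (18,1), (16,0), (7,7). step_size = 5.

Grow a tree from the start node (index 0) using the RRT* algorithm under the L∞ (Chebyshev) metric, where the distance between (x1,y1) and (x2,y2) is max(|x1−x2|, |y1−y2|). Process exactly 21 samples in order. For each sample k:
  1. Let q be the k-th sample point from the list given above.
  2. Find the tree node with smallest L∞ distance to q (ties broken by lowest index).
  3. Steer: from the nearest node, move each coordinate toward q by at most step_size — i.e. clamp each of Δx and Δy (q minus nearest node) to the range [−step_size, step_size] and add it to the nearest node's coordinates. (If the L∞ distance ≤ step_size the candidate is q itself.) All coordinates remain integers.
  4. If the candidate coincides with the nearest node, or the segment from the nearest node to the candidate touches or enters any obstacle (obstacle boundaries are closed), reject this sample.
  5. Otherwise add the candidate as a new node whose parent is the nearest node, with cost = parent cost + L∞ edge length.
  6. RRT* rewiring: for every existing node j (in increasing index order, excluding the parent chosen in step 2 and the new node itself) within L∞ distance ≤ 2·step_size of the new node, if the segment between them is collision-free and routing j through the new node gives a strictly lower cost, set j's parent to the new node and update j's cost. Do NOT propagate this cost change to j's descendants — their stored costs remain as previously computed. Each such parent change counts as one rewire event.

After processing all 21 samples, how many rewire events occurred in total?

Rewire events: 5

1. q=(2,2) nearest=0 d=2 new=(2,2) → add node 1 parent=0 cost=2
2. q=(2,9) nearest=1 d=7 new=(2,7) → add node 2 parent=1 cost=7
3. q=(1,5) nearest=2 d=2 new=(1,5) → add node 3 parent=2 cost=9
4. q=(19,23) nearest=2 d=17 new=(7,12) → add node 4 parent=2 cost=12
5. q=(1,6) nearest=2 d=1 new=(1,6) → add node 5 parent=2 cost=8
6. q=(0,0) nearest=0 d=2 new=(0,0) → add node 6 parent=0 cost=2; rewire 3→6 (7<9)
7. q=(2,1) nearest=0 d=1 new=(2,1) → add node 7 parent=0 cost=1; rewire 3→7 (5<7); rewire 5→7 (6<8)
8. q=(10,4) nearest=0 d=8 new=(7,4) → add node 8 parent=0 cost=5
9. q=(17,19) nearest=4 d=10 new=(12,17) → add node 9 parent=4 cost=17
10. q=(7,3) nearest=8 d=1 new=(7,3) → add node 10 parent=8 cost=6
11. q=(5,23) nearest=9 d=7 new=(7,22) → blocked by [6,12]×[20,22], reject
12. q=(6,7) nearest=8 d=3 new=(6,7) → add node 11 parent=8 cost=8
13. q=(7,3) nearest=10 d=0 → coincident, reject
14. q=(20,16) nearest=9 d=8 new=(17,16) → add node 12 parent=9 cost=22
15. q=(17,12) nearest=12 d=4 new=(17,12) → add node 13 parent=12 cost=26
16. q=(1,0) nearest=0 d=1 new=(1,0) → add node 14 parent=0 cost=1
17. q=(14,21) nearest=9 d=4 new=(14,21) → add node 15 parent=9 cost=21
18. q=(21,6) nearest=13 d=6 new=(21,7) → add node 16 parent=13 cost=31
19. q=(18,1) nearest=16 d=6 new=(18,2) → blocked by [15,18]×[1,5], reject
20. q=(16,0) nearest=16 d=7 new=(16,2) → blocked by [15,18]×[1,5], reject
21. q=(7,7) nearest=11 d=1 new=(7,7) → add node 17 parent=11 cost=9; rewire 12→17 (19<22); rewire 13→17 (19<26)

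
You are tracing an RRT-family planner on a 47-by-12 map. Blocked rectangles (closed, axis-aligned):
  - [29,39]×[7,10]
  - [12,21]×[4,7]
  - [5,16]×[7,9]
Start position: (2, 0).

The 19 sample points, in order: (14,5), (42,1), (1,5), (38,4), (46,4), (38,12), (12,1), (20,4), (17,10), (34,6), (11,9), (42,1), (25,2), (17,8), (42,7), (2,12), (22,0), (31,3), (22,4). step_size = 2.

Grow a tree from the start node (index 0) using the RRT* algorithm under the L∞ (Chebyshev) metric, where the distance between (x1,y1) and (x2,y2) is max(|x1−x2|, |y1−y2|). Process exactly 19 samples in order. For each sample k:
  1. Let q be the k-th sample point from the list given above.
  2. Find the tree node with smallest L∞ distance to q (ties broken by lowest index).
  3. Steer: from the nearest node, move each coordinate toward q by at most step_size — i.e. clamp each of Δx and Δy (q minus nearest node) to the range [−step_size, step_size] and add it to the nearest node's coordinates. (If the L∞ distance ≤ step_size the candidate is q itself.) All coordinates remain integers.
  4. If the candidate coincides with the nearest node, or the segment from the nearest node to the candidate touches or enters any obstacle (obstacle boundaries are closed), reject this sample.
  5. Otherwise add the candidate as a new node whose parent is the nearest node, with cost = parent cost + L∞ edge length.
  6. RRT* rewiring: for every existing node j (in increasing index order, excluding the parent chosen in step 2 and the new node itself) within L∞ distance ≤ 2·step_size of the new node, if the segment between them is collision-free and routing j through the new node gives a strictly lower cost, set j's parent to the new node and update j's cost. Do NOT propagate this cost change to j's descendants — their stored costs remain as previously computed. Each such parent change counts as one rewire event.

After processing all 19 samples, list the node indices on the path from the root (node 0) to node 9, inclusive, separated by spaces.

Path: 0 1 2 4 5 6 8 9

1. q=(14,5) nearest=0 d=12 new=(4,2) → add node 1 parent=0 cost=2
2. q=(42,1) nearest=1 d=38 new=(6,1) → add node 2 parent=1 cost=4
3. q=(1,5) nearest=1 d=3 new=(2,4) → add node 3 parent=1 cost=4
4. q=(38,4) nearest=2 d=32 new=(8,3) → add node 4 parent=2 cost=6
5. q=(46,4) nearest=4 d=38 new=(10,4) → add node 5 parent=4 cost=8
6. q=(38,12) nearest=5 d=28 new=(12,6) → blocked by [12,21]×[4,7], reject
7. q=(12,1) nearest=5 d=3 new=(12,2) → add node 6 parent=5 cost=10
8. q=(20,4) nearest=6 d=8 new=(14,4) → blocked by [12,21]×[4,7], reject
9. q=(17,10) nearest=5 d=7 new=(12,6) → blocked by [12,21]×[4,7], reject
10. q=(34,6) nearest=6 d=22 new=(14,4) → blocked by [12,21]×[4,7], reject
11. q=(11,9) nearest=5 d=5 new=(11,6) → add node 7 parent=5 cost=10
12. q=(42,1) nearest=6 d=30 new=(14,1) → add node 8 parent=6 cost=12
13. q=(25,2) nearest=8 d=11 new=(16,2) → add node 9 parent=8 cost=14
14. q=(17,8) nearest=6 d=6 new=(14,4) → blocked by [12,21]×[4,7], reject
15. q=(42,7) nearest=9 d=26 new=(18,4) → blocked by [12,21]×[4,7], reject
16. q=(2,12) nearest=3 d=8 new=(2,6) → add node 10 parent=3 cost=6
17. q=(22,0) nearest=9 d=6 new=(18,0) → add node 11 parent=9 cost=16
18. q=(31,3) nearest=11 d=13 new=(20,2) → add node 12 parent=11 cost=18
19. q=(22,4) nearest=12 d=2 new=(22,4) → add node 13 parent=12 cost=20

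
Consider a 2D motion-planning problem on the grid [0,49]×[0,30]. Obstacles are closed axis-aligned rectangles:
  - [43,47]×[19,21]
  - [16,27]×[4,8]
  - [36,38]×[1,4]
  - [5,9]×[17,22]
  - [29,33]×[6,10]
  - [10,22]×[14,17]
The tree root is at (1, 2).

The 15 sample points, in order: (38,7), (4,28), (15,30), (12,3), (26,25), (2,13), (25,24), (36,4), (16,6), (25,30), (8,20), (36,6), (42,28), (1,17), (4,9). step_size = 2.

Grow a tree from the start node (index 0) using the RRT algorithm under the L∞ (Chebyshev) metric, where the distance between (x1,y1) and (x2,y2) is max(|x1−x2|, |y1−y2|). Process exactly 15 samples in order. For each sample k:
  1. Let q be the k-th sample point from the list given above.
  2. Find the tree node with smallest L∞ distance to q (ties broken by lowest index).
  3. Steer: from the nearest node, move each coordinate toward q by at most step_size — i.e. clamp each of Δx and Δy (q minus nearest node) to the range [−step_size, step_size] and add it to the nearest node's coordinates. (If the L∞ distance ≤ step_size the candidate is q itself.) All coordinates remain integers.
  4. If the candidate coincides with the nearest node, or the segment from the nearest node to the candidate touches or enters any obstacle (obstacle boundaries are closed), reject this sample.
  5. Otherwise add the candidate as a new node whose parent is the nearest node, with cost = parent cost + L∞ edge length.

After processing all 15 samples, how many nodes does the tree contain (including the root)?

1. q=(38,7) nearest=0 d=37 new=(3,4) → add node 1 parent=0 cost=2
2. q=(4,28) nearest=1 d=24 new=(4,6) → add node 2 parent=1 cost=4
3. q=(15,30) nearest=2 d=24 new=(6,8) → add node 3 parent=2 cost=6
4. q=(12,3) nearest=3 d=6 new=(8,6) → add node 4 parent=3 cost=8
5. q=(26,25) nearest=4 d=19 new=(10,8) → add node 5 parent=4 cost=10
6. q=(2,13) nearest=3 d=5 new=(4,10) → add node 6 parent=3 cost=8
7. q=(25,24) nearest=5 d=16 new=(12,10) → add node 7 parent=5 cost=12
8. q=(36,4) nearest=7 d=24 new=(14,8) → add node 8 parent=7 cost=14
9. q=(16,6) nearest=8 d=2 new=(16,6) → blocked by [16,27]×[4,8], reject
10. q=(25,30) nearest=7 d=20 new=(14,12) → add node 9 parent=7 cost=14
11. q=(8,20) nearest=9 d=8 new=(12,14) → blocked by [10,22]×[14,17], reject
12. q=(36,6) nearest=8 d=22 new=(16,6) → blocked by [16,27]×[4,8], reject
13. q=(42,28) nearest=8 d=28 new=(16,10) → add node 10 parent=8 cost=16
14. q=(1,17) nearest=6 d=7 new=(2,12) → add node 11 parent=6 cost=10
15. q=(4,9) nearest=6 d=1 new=(4,9) → add node 12 parent=6 cost=9

Node count: 13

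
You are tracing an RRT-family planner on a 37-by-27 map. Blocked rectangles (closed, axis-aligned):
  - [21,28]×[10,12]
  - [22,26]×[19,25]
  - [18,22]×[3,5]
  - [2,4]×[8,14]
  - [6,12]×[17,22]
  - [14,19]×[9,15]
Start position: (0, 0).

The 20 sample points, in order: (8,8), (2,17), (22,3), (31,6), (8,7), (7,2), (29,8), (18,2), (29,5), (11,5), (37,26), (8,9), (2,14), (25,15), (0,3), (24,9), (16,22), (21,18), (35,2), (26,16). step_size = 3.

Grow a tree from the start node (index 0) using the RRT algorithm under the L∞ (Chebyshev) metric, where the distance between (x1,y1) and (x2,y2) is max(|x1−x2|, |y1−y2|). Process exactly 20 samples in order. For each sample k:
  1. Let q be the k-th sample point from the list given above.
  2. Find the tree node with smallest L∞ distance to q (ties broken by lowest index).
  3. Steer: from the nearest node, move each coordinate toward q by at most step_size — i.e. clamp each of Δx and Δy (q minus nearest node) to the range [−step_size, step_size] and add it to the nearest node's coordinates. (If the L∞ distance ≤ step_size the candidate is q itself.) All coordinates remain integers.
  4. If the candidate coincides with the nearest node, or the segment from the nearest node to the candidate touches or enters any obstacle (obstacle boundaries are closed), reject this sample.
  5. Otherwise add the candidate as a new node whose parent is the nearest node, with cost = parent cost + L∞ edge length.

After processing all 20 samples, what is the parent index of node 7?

Parent of node 7: 4

1. q=(8,8) nearest=0 d=8 new=(3,3) → add node 1 parent=0 cost=3
2. q=(2,17) nearest=1 d=14 new=(2,6) → add node 2 parent=1 cost=6
3. q=(22,3) nearest=1 d=19 new=(6,3) → add node 3 parent=1 cost=6
4. q=(31,6) nearest=3 d=25 new=(9,6) → add node 4 parent=3 cost=9
5. q=(8,7) nearest=4 d=1 new=(8,7) → add node 5 parent=4 cost=10
6. q=(7,2) nearest=3 d=1 new=(7,2) → add node 6 parent=3 cost=7
7. q=(29,8) nearest=4 d=20 new=(12,8) → add node 7 parent=4 cost=12
8. q=(18,2) nearest=7 d=6 new=(15,5) → add node 8 parent=7 cost=15
9. q=(29,5) nearest=8 d=14 new=(18,5) → blocked by [18,22]×[3,5], reject
10. q=(11,5) nearest=4 d=2 new=(11,5) → add node 9 parent=4 cost=11
11. q=(37,26) nearest=8 d=22 new=(18,8) → add node 10 parent=8 cost=18
12. q=(8,9) nearest=5 d=2 new=(8,9) → add node 11 parent=5 cost=12
13. q=(2,14) nearest=11 d=6 new=(5,12) → add node 12 parent=11 cost=15
14. q=(25,15) nearest=10 d=7 new=(21,11) → blocked by [21,28]×[10,12], reject
15. q=(0,3) nearest=0 d=3 new=(0,3) → add node 13 parent=0 cost=3
16. q=(24,9) nearest=10 d=6 new=(21,9) → add node 14 parent=10 cost=21
17. q=(16,22) nearest=12 d=11 new=(8,15) → add node 15 parent=12 cost=18
18. q=(21,18) nearest=14 d=9 new=(21,12) → blocked by [21,28]×[10,12], reject
19. q=(35,2) nearest=14 d=14 new=(24,6) → add node 16 parent=14 cost=24
20. q=(26,16) nearest=14 d=7 new=(24,12) → blocked by [21,28]×[10,12], reject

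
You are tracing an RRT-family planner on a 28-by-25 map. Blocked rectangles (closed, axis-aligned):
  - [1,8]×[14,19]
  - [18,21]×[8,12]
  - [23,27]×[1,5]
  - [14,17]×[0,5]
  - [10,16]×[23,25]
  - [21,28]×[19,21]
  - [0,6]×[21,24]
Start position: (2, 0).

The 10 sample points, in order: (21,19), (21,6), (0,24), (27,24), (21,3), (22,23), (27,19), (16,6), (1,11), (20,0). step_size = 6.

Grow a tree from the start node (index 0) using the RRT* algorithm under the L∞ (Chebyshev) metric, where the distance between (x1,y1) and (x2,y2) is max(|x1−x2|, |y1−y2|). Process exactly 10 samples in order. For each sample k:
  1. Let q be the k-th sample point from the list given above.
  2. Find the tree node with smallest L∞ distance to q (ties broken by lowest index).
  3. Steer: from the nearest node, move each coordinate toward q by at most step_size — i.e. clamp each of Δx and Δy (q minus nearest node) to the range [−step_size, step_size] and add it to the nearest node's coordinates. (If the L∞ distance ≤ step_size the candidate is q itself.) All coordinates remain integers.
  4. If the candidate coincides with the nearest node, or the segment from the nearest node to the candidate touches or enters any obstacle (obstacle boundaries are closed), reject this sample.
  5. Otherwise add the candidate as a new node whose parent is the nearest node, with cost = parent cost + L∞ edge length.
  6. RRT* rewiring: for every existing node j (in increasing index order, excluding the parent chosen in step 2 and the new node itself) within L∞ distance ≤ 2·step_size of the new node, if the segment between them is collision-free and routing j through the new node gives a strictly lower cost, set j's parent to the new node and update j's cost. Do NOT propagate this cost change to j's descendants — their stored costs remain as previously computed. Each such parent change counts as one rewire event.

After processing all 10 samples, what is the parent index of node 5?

Parent of node 5: 2

1. q=(21,19) nearest=0 d=19 new=(8,6) → add node 1 parent=0 cost=6
2. q=(21,6) nearest=1 d=13 new=(14,6) → add node 2 parent=1 cost=12
3. q=(0,24) nearest=1 d=18 new=(2,12) → add node 3 parent=1 cost=12
4. q=(27,24) nearest=2 d=18 new=(20,12) → blocked by [18,21]×[8,12], reject
5. q=(21,3) nearest=2 d=7 new=(20,3) → blocked by [14,17]×[0,5], reject
6. q=(22,23) nearest=1 d=17 new=(14,12) → add node 4 parent=1 cost=12
7. q=(27,19) nearest=2 d=13 new=(20,12) → blocked by [18,21]×[8,12], reject
8. q=(16,6) nearest=2 d=2 new=(16,6) → add node 5 parent=2 cost=14
9. q=(1,11) nearest=3 d=1 new=(1,11) → add node 6 parent=3 cost=13
10. q=(20,0) nearest=2 d=6 new=(20,0) → blocked by [14,17]×[0,5], reject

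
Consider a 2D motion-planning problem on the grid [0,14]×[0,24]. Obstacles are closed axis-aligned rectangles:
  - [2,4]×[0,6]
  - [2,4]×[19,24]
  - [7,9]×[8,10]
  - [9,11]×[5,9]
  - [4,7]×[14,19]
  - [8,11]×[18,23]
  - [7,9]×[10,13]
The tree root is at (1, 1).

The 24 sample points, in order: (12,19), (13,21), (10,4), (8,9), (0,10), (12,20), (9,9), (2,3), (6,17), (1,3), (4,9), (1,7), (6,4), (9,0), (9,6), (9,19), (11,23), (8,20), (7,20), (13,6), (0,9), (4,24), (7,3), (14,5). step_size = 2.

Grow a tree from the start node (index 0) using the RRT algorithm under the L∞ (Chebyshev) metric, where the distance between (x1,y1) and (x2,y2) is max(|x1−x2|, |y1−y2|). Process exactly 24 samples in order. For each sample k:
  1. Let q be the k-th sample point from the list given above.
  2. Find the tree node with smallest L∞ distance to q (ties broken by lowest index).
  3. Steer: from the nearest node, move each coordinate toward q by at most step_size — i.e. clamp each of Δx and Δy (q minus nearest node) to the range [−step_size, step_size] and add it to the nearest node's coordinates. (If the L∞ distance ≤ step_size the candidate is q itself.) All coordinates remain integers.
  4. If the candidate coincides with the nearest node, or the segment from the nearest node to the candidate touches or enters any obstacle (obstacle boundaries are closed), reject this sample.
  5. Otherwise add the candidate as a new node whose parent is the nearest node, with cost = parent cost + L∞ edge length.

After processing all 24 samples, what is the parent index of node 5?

Parent of node 5: 4

1. q=(12,19) nearest=0 d=18 new=(3,3) → blocked by [2,4]×[0,6], reject
2. q=(13,21) nearest=0 d=20 new=(3,3) → blocked by [2,4]×[0,6], reject
3. q=(10,4) nearest=0 d=9 new=(3,3) → blocked by [2,4]×[0,6], reject
4. q=(8,9) nearest=0 d=8 new=(3,3) → blocked by [2,4]×[0,6], reject
5. q=(0,10) nearest=0 d=9 new=(0,3) → add node 1 parent=0 cost=2
6. q=(12,20) nearest=1 d=17 new=(2,5) → blocked by [2,4]×[0,6], reject
7. q=(9,9) nearest=0 d=8 new=(3,3) → blocked by [2,4]×[0,6], reject
8. q=(2,3) nearest=0 d=2 new=(2,3) → blocked by [2,4]×[0,6], reject
9. q=(6,17) nearest=1 d=14 new=(2,5) → blocked by [2,4]×[0,6], reject
10. q=(1,3) nearest=1 d=1 new=(1,3) → add node 2 parent=1 cost=3
11. q=(4,9) nearest=1 d=6 new=(2,5) → blocked by [2,4]×[0,6], reject
12. q=(1,7) nearest=1 d=4 new=(1,5) → add node 3 parent=1 cost=4
13. q=(6,4) nearest=0 d=5 new=(3,3) → blocked by [2,4]×[0,6], reject
14. q=(9,0) nearest=0 d=8 new=(3,0) → blocked by [2,4]×[0,6], reject
15. q=(9,6) nearest=0 d=8 new=(3,3) → blocked by [2,4]×[0,6], reject
16. q=(9,19) nearest=3 d=14 new=(3,7) → blocked by [2,4]×[0,6], reject
17. q=(11,23) nearest=3 d=18 new=(3,7) → blocked by [2,4]×[0,6], reject
18. q=(8,20) nearest=3 d=15 new=(3,7) → blocked by [2,4]×[0,6], reject
19. q=(7,20) nearest=3 d=15 new=(3,7) → blocked by [2,4]×[0,6], reject
20. q=(13,6) nearest=0 d=12 new=(3,3) → blocked by [2,4]×[0,6], reject
21. q=(0,9) nearest=3 d=4 new=(0,7) → add node 4 parent=3 cost=6
22. q=(4,24) nearest=4 d=17 new=(2,9) → add node 5 parent=4 cost=8
23. q=(7,3) nearest=0 d=6 new=(3,3) → blocked by [2,4]×[0,6], reject
24. q=(14,5) nearest=5 d=12 new=(4,7) → add node 6 parent=5 cost=10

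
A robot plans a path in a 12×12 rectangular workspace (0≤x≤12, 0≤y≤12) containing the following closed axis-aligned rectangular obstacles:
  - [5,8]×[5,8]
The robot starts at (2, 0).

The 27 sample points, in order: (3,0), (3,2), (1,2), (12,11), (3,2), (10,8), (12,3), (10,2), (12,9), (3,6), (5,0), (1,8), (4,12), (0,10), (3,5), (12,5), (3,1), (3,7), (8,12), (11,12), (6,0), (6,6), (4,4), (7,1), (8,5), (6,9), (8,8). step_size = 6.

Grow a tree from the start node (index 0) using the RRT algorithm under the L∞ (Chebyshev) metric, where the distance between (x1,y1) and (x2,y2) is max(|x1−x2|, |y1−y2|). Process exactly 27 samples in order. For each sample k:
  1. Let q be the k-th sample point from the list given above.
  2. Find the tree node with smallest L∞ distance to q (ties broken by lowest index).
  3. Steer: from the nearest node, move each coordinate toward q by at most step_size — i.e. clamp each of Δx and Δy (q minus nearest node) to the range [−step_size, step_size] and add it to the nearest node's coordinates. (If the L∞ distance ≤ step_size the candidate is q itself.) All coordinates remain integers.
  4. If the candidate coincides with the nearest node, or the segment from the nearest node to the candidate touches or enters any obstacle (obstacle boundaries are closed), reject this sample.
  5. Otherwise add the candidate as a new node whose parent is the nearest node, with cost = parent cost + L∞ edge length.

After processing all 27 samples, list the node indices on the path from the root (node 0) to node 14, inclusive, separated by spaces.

Path: 0 14

1. q=(3,0) nearest=0 d=1 new=(3,0) → add node 1 parent=0 cost=1
2. q=(3,2) nearest=0 d=2 new=(3,2) → add node 2 parent=0 cost=2
3. q=(1,2) nearest=0 d=2 new=(1,2) → add node 3 parent=0 cost=2
4. q=(12,11) nearest=2 d=9 new=(9,8) → blocked by [5,8]×[5,8], reject
5. q=(3,2) nearest=2 d=0 → coincident, reject
6. q=(10,8) nearest=2 d=7 new=(9,8) → blocked by [5,8]×[5,8], reject
7. q=(12,3) nearest=1 d=9 new=(9,3) → add node 4 parent=1 cost=7
8. q=(10,2) nearest=4 d=1 new=(10,2) → add node 5 parent=4 cost=8
9. q=(12,9) nearest=4 d=6 new=(12,9) → add node 6 parent=4 cost=13
10. q=(3,6) nearest=2 d=4 new=(3,6) → add node 7 parent=2 cost=6
11. q=(5,0) nearest=1 d=2 new=(5,0) → add node 8 parent=1 cost=3
12. q=(1,8) nearest=7 d=2 new=(1,8) → add node 9 parent=7 cost=8
13. q=(4,12) nearest=9 d=4 new=(4,12) → add node 10 parent=9 cost=12
14. q=(0,10) nearest=9 d=2 new=(0,10) → add node 11 parent=9 cost=10
15. q=(3,5) nearest=7 d=1 new=(3,5) → add node 12 parent=7 cost=7
16. q=(12,5) nearest=4 d=3 new=(12,5) → add node 13 parent=4 cost=10
17. q=(3,1) nearest=0 d=1 new=(3,1) → add node 14 parent=0 cost=1
18. q=(3,7) nearest=7 d=1 new=(3,7) → add node 15 parent=7 cost=7
19. q=(8,12) nearest=6 d=4 new=(8,12) → add node 16 parent=6 cost=17
20. q=(11,12) nearest=6 d=3 new=(11,12) → add node 17 parent=6 cost=16
21. q=(6,0) nearest=8 d=1 new=(6,0) → add node 18 parent=8 cost=4
22. q=(6,6) nearest=4 d=3 new=(6,6) → blocked by [5,8]×[5,8], reject
23. q=(4,4) nearest=12 d=1 new=(4,4) → add node 19 parent=12 cost=8
24. q=(7,1) nearest=18 d=1 new=(7,1) → add node 20 parent=18 cost=5
25. q=(8,5) nearest=4 d=2 new=(8,5) → blocked by [5,8]×[5,8], reject
26. q=(6,9) nearest=7 d=3 new=(6,9) → blocked by [5,8]×[5,8], reject
27. q=(8,8) nearest=6 d=4 new=(8,8) → blocked by [5,8]×[5,8], reject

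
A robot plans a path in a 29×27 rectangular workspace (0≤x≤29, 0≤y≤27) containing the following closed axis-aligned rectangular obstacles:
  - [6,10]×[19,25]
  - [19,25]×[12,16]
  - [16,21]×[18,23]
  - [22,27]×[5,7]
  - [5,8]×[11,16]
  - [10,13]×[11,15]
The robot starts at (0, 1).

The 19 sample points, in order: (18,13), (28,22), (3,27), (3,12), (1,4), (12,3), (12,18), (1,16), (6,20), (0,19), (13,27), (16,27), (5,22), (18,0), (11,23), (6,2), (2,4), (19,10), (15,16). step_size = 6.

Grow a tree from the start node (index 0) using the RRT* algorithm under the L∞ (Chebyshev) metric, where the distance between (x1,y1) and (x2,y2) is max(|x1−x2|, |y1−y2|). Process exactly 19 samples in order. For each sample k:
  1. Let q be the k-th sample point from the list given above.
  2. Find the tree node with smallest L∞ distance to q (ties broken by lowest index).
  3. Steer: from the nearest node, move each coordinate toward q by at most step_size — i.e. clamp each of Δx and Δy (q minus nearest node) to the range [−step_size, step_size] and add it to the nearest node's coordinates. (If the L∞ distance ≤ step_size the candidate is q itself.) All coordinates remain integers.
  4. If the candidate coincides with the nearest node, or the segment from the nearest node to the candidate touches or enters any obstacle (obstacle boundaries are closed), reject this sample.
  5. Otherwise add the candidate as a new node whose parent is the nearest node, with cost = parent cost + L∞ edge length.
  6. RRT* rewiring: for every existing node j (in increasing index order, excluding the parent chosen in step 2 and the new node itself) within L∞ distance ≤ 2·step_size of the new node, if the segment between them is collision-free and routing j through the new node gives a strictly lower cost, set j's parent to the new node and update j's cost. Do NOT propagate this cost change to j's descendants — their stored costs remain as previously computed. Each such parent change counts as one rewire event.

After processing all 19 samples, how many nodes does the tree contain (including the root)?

1. q=(18,13) nearest=0 d=18 new=(6,7) → add node 1 parent=0 cost=6
2. q=(28,22) nearest=1 d=22 new=(12,13) → blocked by [10,13]×[11,15], reject
3. q=(3,27) nearest=1 d=20 new=(3,13) → add node 2 parent=1 cost=12
4. q=(3,12) nearest=2 d=1 new=(3,12) → add node 3 parent=2 cost=13
5. q=(1,4) nearest=0 d=3 new=(1,4) → add node 4 parent=0 cost=3; rewire 3→4 (11<13)
6. q=(12,3) nearest=1 d=6 new=(12,3) → add node 5 parent=1 cost=12
7. q=(12,18) nearest=2 d=9 new=(9,18) → blocked by [5,8]×[11,16], reject
8. q=(1,16) nearest=2 d=3 new=(1,16) → add node 6 parent=2 cost=15
9. q=(6,20) nearest=6 d=5 new=(6,20) → blocked by [6,10]×[19,25], reject
10. q=(0,19) nearest=6 d=3 new=(0,19) → add node 7 parent=6 cost=18
11. q=(13,27) nearest=6 d=12 new=(7,22) → blocked by [6,10]×[19,25], reject
12. q=(16,27) nearest=2 d=14 new=(9,19) → blocked by [6,10]×[19,25], reject
13. q=(5,22) nearest=7 d=5 new=(5,22) → add node 8 parent=7 cost=23
14. q=(18,0) nearest=5 d=6 new=(18,0) → add node 9 parent=5 cost=18
15. q=(11,23) nearest=8 d=6 new=(11,23) → blocked by [6,10]×[19,25], reject
16. q=(6,2) nearest=1 d=5 new=(6,2) → add node 10 parent=1 cost=11
17. q=(2,4) nearest=4 d=1 new=(2,4) → add node 11 parent=4 cost=4; rewire 10→11 (8<11)
18. q=(19,10) nearest=5 d=7 new=(18,9) → add node 12 parent=5 cost=18
19. q=(15,16) nearest=12 d=7 new=(15,15) → add node 13 parent=12 cost=24

Node count: 14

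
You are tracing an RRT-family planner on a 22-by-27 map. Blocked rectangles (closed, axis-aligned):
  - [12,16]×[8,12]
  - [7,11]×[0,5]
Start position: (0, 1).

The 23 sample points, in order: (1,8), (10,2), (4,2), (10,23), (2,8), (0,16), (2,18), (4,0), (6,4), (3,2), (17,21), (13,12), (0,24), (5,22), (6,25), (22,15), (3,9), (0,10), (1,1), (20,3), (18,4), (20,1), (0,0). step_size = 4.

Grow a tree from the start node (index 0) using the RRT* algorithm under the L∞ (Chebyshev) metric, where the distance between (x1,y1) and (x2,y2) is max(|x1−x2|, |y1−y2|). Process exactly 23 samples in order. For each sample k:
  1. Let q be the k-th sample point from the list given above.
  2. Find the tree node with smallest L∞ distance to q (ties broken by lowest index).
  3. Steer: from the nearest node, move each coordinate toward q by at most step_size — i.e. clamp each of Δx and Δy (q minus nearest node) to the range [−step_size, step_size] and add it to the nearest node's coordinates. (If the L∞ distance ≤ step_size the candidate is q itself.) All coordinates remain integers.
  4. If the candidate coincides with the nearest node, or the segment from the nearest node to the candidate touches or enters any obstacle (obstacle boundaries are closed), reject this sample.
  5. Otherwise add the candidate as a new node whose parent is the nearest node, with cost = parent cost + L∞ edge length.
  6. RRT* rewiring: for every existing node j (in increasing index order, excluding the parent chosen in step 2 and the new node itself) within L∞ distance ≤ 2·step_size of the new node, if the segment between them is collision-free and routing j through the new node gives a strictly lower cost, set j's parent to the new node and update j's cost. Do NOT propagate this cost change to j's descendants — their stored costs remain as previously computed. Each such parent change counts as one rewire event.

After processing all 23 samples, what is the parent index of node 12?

1. q=(1,8) nearest=0 d=7 new=(1,5) → add node 1 parent=0 cost=4
2. q=(10,2) nearest=1 d=9 new=(5,2) → add node 2 parent=1 cost=8
3. q=(4,2) nearest=2 d=1 new=(4,2) → add node 3 parent=2 cost=9
4. q=(10,23) nearest=1 d=18 new=(5,9) → add node 4 parent=1 cost=8
5. q=(2,8) nearest=1 d=3 new=(2,8) → add node 5 parent=1 cost=7
6. q=(0,16) nearest=4 d=7 new=(1,13) → add node 6 parent=4 cost=12
7. q=(2,18) nearest=6 d=5 new=(2,17) → add node 7 parent=6 cost=16
8. q=(4,0) nearest=2 d=2 new=(4,0) → add node 8 parent=2 cost=10
9. q=(6,4) nearest=2 d=2 new=(6,4) → add node 9 parent=2 cost=10
10. q=(3,2) nearest=3 d=1 new=(3,2) → add node 10 parent=3 cost=10
11. q=(17,21) nearest=4 d=12 new=(9,13) → add node 11 parent=4 cost=12
12. q=(13,12) nearest=11 d=4 new=(13,12) → blocked by [12,16]×[8,12], reject
13. q=(0,24) nearest=7 d=7 new=(0,21) → add node 12 parent=7 cost=20
14. q=(5,22) nearest=7 d=5 new=(5,21) → add node 13 parent=7 cost=20
15. q=(6,25) nearest=13 d=4 new=(6,25) → add node 14 parent=13 cost=24
16. q=(22,15) nearest=11 d=13 new=(13,15) → add node 15 parent=11 cost=16
17. q=(3,9) nearest=5 d=1 new=(3,9) → add node 16 parent=5 cost=8
18. q=(0,10) nearest=5 d=2 new=(0,10) → add node 17 parent=5 cost=9
19. q=(1,1) nearest=0 d=1 new=(1,1) → add node 18 parent=0 cost=1; rewire 2→18 (5<8); rewire 3→18 (4<9); rewire 8→18 (4<10); rewire 9→18 (6<10); rewire 10→18 (3<10)
20. q=(20,3) nearest=11 d=11 new=(13,9) → blocked by [12,16]×[8,12], reject
21. q=(18,4) nearest=11 d=9 new=(13,9) → blocked by [12,16]×[8,12], reject
22. q=(20,1) nearest=11 d=12 new=(13,9) → blocked by [12,16]×[8,12], reject
23. q=(0,0) nearest=0 d=1 new=(0,0) → add node 19 parent=0 cost=1

Parent of node 12: 7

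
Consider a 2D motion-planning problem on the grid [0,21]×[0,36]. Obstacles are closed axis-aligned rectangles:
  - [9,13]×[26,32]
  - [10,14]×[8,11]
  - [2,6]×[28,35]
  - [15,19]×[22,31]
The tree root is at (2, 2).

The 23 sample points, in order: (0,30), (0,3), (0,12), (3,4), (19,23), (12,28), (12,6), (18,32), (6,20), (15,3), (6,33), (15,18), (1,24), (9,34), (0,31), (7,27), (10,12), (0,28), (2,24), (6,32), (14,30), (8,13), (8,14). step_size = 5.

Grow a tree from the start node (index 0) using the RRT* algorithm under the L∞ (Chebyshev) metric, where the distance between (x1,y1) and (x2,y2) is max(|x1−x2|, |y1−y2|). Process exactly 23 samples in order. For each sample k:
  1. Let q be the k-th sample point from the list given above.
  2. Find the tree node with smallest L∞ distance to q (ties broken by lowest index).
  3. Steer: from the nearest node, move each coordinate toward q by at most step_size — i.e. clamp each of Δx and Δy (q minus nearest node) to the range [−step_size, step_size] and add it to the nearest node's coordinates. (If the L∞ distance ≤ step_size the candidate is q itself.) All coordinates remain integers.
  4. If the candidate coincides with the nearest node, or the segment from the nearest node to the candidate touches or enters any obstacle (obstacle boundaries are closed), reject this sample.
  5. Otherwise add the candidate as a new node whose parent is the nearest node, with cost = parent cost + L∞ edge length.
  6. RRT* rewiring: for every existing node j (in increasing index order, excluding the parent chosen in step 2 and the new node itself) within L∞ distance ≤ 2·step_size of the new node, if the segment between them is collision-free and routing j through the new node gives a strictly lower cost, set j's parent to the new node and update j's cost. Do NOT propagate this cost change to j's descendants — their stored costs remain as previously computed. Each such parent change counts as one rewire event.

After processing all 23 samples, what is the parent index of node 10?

1. q=(0,30) nearest=0 d=28 new=(0,7) → add node 1 parent=0 cost=5
2. q=(0,3) nearest=0 d=2 new=(0,3) → add node 2 parent=0 cost=2
3. q=(0,12) nearest=1 d=5 new=(0,12) → add node 3 parent=1 cost=10
4. q=(3,4) nearest=0 d=2 new=(3,4) → add node 4 parent=0 cost=2
5. q=(19,23) nearest=1 d=19 new=(5,12) → add node 5 parent=1 cost=10
6. q=(12,28) nearest=3 d=16 new=(5,17) → add node 6 parent=3 cost=15
7. q=(12,6) nearest=5 d=7 new=(10,7) → add node 7 parent=5 cost=15
8. q=(18,32) nearest=6 d=15 new=(10,22) → add node 8 parent=6 cost=20
9. q=(6,20) nearest=6 d=3 new=(6,20) → add node 9 parent=6 cost=18
10. q=(15,3) nearest=7 d=5 new=(15,3) → add node 10 parent=7 cost=20
11. q=(6,33) nearest=8 d=11 new=(6,27) → add node 11 parent=8 cost=25
12. q=(15,18) nearest=8 d=5 new=(15,18) → add node 12 parent=8 cost=25
13. q=(1,24) nearest=9 d=5 new=(1,24) → add node 13 parent=9 cost=23
14. q=(9,34) nearest=11 d=7 new=(9,32) → blocked by [9,13]×[26,32], reject
15. q=(0,31) nearest=11 d=6 new=(1,31) → blocked by [2,6]×[28,35], reject
16. q=(7,27) nearest=11 d=1 new=(7,27) → add node 14 parent=11 cost=26
17. q=(10,12) nearest=5 d=5 new=(10,12) → add node 15 parent=5 cost=15; rewire 12→15 (21<25)
18. q=(0,28) nearest=13 d=4 new=(0,28) → add node 16 parent=13 cost=27
19. q=(2,24) nearest=13 d=1 new=(2,24) → add node 17 parent=13 cost=24
20. q=(6,32) nearest=11 d=5 new=(6,32) → blocked by [2,6]×[28,35], reject
21. q=(14,30) nearest=14 d=7 new=(12,30) → blocked by [9,13]×[26,32], reject
22. q=(8,13) nearest=15 d=2 new=(8,13) → add node 18 parent=15 cost=17
23. q=(8,14) nearest=18 d=1 new=(8,14) → add node 19 parent=18 cost=18

Parent of node 10: 7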